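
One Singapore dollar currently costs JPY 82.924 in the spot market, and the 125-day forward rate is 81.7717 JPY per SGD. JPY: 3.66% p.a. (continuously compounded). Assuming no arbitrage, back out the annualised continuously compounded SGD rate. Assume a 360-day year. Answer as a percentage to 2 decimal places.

T = 125/360 years.
By CIP, F/S equals the JPY-to-SGD growth ratio: 81.7717/82.924 = 0.9861041.
The JPY side grows by e^(0.0366×125/360) = 1.0127894.
That pins the SGD growth at 1.0270613.
r = ln(1.0270613)/(125/360) = 0.076901 → 7.69%.

7.69%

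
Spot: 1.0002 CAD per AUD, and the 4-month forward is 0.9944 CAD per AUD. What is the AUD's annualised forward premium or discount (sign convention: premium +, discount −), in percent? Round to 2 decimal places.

-1.74%

T = 4/12 years.
AUD trades forward at -0.57988% vs spot over the period.
Per annum: -0.0057988 / (4/12) = -0.017396 = -1.74%.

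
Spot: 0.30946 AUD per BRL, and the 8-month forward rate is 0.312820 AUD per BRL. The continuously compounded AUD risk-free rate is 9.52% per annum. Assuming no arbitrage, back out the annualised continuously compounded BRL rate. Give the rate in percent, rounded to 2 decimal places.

T = 8/12 years.
F/S = 0.31282/0.30946 = 1.0108576 = (growth of AUD) / (growth of BRL).
The AUD side grows by e^(0.0952×8/12) = 1.065524.
That pins the BRL growth at 1.0540792.
r = ln(1.0540792)/(8/12) = 0.079001 → 7.90%.

7.90%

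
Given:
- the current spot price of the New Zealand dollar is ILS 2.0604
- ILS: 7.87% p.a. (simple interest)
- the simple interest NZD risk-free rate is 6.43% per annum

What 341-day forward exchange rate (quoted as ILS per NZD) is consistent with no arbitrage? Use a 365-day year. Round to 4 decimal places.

2.0865

T = 341/365 years.
Growth of 1 ILS over T: 1 + 0.0787×341/365 = 1.0735252.
NZD accumulates by 1 + 0.0643×341/365 = 1.0600721.
So F = 2.0604 × 1.0735252 / 1.0600721 = 2.086548 (ILS/NZD).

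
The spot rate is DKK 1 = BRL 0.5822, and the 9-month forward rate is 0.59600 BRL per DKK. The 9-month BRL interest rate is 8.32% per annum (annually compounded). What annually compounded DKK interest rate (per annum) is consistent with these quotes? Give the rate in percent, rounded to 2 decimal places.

4.99%

T = 9/12 years.
CIP gives F = S · g_BRL/g_DKK, so g_BRL/g_DKK = 0.596/0.5822 = 1.0237032.
BRL growth factor: (1 + 0.0832)^(9/12) = 1.0617725.
That pins the DKK growth at 1.0371878.
Annualise: 1.0371878^(12/9) − 1 = 0.049889 = 4.99%.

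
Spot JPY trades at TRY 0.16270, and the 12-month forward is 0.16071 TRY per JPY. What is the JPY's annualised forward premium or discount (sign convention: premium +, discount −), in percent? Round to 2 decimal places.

-1.22%

T = 1 year.
JPY trades forward at -1.22311% vs spot over the period.
Per annum: -0.0122311 / 1 = -0.012231 = -1.22%.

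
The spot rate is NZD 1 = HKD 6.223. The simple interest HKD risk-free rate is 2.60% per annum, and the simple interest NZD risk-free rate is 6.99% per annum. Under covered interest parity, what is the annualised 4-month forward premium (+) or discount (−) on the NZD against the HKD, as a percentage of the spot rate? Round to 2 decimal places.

-4.29%

T = 4/12 years.
CIP forward (HKD per NZD) = 6.223 × 1.0086667/1.023300 = 6.134010.
Annualised premium = (F − S)/S × (1/T) = (6.134010 − 6.223)/6.223 ÷ (4/12) = -4.29%.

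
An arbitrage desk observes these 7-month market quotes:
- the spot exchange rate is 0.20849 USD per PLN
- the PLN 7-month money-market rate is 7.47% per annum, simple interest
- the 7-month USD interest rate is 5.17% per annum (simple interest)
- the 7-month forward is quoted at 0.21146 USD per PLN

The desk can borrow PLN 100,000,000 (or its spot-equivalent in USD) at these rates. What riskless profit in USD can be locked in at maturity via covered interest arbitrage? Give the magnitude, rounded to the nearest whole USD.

USD 589,666

T = 7/12 years.
Invest the PLN and cover forward: 100,000,000 × 1.043575 × 0.21146 = USD 22,067,436.95.
Convert at spot and invest in USD: 100,000,000 × 0.20849 × 1.0301583333 = USD 21,477,771.09.
The quoted forward overvalues PLN, so borrow USD, buy PLN at spot, deposit the PLN at 7.47%, and sell the proceeds forward at 0.21146.
Arbitrage profit = |22,067,436.95 − 21,477,771.09| = USD 589,666.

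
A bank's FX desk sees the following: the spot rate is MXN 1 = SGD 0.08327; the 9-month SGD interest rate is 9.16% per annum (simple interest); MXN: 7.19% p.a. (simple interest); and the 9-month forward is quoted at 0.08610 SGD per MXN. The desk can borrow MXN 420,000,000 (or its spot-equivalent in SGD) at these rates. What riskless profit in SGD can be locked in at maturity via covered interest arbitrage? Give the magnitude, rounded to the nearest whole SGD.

SGD 735,963

T = 9/12 years.
Route A — deposit MXN, sell forward: 420,000,000 × 1.053925 × 0.08610 = SGD 38,112,035.85.
Route B — convert at spot, deposit SGD: 420,000,000 × 0.08327 × 1.068700 = SGD 37,376,072.58.
The quoted forward overvalues MXN, so borrow SGD, buy MXN at spot, deposit the MXN at 7.19%, and sell the proceeds forward at 0.08610.
The gap between the two covered legs is SGD 735,963.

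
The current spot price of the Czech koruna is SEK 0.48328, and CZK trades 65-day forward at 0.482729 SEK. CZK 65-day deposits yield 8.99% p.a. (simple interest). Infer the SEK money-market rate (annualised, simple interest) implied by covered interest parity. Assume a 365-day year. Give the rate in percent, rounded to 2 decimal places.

T = 65/365 years.
By CIP, F/S equals the SEK-to-CZK growth ratio: 0.482729/0.48328 = 0.9988599.
CZK growth factor: 1 + 0.0899×65/365 = 1.0160096.
Hence g_SEK = 1.0148512.
r = (1.0148512 − 1)/(65/365) = 0.083395 → 8.34%.

8.34%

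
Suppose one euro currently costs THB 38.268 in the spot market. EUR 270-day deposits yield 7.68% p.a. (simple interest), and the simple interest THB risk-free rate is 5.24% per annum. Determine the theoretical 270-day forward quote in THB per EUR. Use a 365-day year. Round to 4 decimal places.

T = 270/365 years.
Growth of 1 THB over T: 1 + 0.0524×270/365 = 1.03876164.
EUR growth factor: 1 + 0.0768×270/365 = 1.05681096.
CIP: F = S · (grow THB)/(grow EUR) = 38.268 × 1.03876164/1.05681096 = 37.614419 THB per EUR.

37.6144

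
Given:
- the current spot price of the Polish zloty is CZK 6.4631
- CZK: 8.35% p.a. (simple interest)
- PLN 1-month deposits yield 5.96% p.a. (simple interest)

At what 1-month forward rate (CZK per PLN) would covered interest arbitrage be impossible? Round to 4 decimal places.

6.4759

T = 1/12 years.
CZK growth factor: 1 + 0.0835×1/12 = 1.0069583.
Growth of 1 PLN over T: 1 + 0.0596×1/12 = 1.0049667.
Forward (CZK per PLN) = 6.4631 × 1.0069583 / 1.0049667 = 6.475908.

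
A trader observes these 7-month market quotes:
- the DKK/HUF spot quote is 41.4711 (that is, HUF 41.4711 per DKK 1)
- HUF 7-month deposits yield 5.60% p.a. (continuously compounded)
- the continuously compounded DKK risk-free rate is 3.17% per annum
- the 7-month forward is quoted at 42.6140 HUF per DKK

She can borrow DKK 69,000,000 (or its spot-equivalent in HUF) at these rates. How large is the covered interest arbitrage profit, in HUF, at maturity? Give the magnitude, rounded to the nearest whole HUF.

HUF 38,718,805

T = 7/12 years.
Route A — deposit DKK, sell forward: 69,000,000 × 1.01866369627 × 42.6140 = HUF 2,995,244,097.95.
Route B — convert at spot, deposit HUF: 69,000,000 × 41.4711 × 1.033206079808 = HUF 2,956,525,293.29.
The quoted forward overvalues DKK, so borrow HUF, buy DKK at spot, deposit the DKK at 3.17%, and sell the proceeds forward at 42.6140.
The gap between the two covered legs is HUF 38,718,805.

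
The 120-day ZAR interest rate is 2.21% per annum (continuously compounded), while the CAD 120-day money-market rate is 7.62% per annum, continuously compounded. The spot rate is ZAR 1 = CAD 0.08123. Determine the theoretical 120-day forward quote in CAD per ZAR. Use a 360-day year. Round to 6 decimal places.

0.082708

T = 120/360 years.
CAD growth factor: e^(0.0762×120/360) = 1.0257253.
Growth of 1 ZAR over T: e^(0.0221×120/360) = 1.0073939.
So F = 0.08123 × 1.0257253 / 1.0073939 = 0.08270813 (CAD/ZAR).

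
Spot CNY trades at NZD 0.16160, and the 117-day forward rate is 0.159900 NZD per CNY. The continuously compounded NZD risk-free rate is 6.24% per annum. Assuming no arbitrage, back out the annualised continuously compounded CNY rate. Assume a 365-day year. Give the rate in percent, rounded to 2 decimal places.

9.54%

T = 117/365 years.
CIP gives F = S · g_NZD/g_CNY, so g_NZD/g_CNY = 0.1599/0.1616 = 0.9894802.
The NZD side grows by e^(0.0624×117/365) = 1.0202036.
That pins the CNY growth at 1.031050.
r = ln(1.031050)/(117/365) = 0.095392 → 9.54%.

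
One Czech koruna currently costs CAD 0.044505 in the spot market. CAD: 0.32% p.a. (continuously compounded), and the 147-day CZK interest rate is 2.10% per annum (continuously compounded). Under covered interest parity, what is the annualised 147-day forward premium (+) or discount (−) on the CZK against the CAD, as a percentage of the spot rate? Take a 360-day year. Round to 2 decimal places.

T = 147/360 years.
F = S · g_CAD/g_CZK = 0.044505 × 1.0013075/1.0086119 = 0.044182693.
(F − S)/S ÷ T = (0.044182693 − 0.044505)/0.044505/(147/360) = -0.017736 → -1.77%.

-1.77%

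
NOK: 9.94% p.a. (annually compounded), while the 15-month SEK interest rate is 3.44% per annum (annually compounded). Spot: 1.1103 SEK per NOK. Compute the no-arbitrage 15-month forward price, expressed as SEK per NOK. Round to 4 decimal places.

T = 15/12 years.
SEK accumulates by (1 + 0.0344)^(15/12) = 1.0431833.
Growth of 1 NOK over T: (1 + 0.0994)^(15/12) = 1.125757.
Forward (SEK per NOK) = 1.1103 × 1.0431833 / 1.125757 = 1.028860.

1.0289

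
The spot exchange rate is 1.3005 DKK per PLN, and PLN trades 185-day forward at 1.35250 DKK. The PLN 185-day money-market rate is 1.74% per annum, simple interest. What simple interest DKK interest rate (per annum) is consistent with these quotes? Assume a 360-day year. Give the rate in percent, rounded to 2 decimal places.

T = 185/360 years.
By CIP, F/S equals the DKK-to-PLN growth ratio: 1.3525/1.3005 = 1.0399846.
The PLN side grows by 1 + 0.0174×185/360 = 1.0089417.
Hence g_DKK = 1.0492838.
(1.0492838 − 1)/T = 0.095904, i.e. 9.59%.

9.59%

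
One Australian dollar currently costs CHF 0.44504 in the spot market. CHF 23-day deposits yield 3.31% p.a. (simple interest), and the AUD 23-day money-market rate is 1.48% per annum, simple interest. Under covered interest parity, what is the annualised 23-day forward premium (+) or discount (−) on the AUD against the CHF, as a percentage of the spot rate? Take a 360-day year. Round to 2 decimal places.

+1.83%

T = 23/360 years.
CIP forward (CHF per AUD) = 0.44504 × 1.0021147/1.0009456 = 0.44555980.
(F − S)/S ÷ T = (0.44555980 − 0.44504)/0.44504/(23/360) = 0.018282 → 1.83%.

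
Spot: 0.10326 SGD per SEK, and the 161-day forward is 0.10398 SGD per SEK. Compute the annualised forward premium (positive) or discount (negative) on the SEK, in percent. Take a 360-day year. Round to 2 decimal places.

+1.56%

T = 161/360 years.
SEK trades forward at +0.69727% vs spot over the period.
Annualise by dividing by T: 0.0069727 / (161/360) = 0.015591 → 1.56%.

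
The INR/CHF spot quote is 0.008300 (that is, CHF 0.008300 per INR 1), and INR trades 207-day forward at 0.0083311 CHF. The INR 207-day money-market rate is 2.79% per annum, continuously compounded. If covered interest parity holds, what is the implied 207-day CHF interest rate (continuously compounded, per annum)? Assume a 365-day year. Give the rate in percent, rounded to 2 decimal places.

T = 207/365 years.
CIP gives F = S · g_CHF/g_INR, so g_CHF/g_INR = 0.0083311/0.0083 = 1.0037470.
The INR side grows by e^(0.0279×207/365) = 1.0159486.
Hence g_CHF = 1.0197554.
Take logs: ln 1.0197554 / (207/365) = 0.034495, so 3.45%.

3.45%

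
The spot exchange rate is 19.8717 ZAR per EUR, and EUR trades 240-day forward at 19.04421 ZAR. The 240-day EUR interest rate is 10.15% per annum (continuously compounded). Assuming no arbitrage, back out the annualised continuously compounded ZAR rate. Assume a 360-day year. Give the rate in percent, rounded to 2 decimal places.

3.77%

T = 240/360 years.
F/S = 19.04421/19.8717 = 0.9583584 = (growth of ZAR) / (growth of EUR).
The EUR side grows by e^(0.1015×240/360) = 1.0700086.
That pins the ZAR growth at 1.0254517.
r = ln(1.0254517)/(240/360) = 0.037700 → 3.77%.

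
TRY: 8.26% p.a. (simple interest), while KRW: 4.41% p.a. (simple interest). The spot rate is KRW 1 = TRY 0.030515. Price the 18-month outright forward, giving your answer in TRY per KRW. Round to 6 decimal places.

0.032168

T = 18/12 years.
Growth of 1 TRY over T: 1 + 0.0826×18/12 = 1.123900.
Growth of 1 KRW over T: 1 + 0.0441×18/12 = 1.066150.
Forward (TRY per KRW) = 0.030515 × 1.123900 / 1.066150 = 0.03216790.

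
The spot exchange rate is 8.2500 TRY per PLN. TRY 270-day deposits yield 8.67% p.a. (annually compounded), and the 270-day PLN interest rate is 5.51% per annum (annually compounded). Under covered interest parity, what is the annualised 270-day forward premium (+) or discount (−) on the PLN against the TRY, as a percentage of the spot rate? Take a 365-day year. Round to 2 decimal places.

T = 270/365 years.
No-arbitrage forward: 8.25 × 1.0634358 / 1.0404732 = 8.4320724 TRY/PLN.
(F − S)/S ÷ T = (8.4320724 − 8.25)/8.25/(270/365) = 0.029835 → 2.98%.

+2.98%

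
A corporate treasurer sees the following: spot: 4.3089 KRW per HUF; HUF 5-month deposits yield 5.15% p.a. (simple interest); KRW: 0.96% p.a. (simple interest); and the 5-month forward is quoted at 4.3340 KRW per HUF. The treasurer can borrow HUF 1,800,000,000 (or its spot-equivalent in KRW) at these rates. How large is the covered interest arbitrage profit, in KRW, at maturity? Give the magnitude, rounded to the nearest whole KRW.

T = 5/12 years.
Invest the HUF and cover forward: 1,800,000,000 × 1.021458333333 × 4.3340 = KRW 7,968,600,750.00.
Convert at spot and invest in KRW: 1,800,000,000 × 4.3089 × 1.004000 = KRW 7,787,044,080.00.
The quoted forward overvalues HUF, so borrow KRW, buy HUF at spot, deposit the HUF at 5.15%, and sell the proceeds forward at 4.3340.
Arbitrage profit = |7,968,600,750.00 − 7,787,044,080.00| = KRW 181,556,670.

KRW 181,556,670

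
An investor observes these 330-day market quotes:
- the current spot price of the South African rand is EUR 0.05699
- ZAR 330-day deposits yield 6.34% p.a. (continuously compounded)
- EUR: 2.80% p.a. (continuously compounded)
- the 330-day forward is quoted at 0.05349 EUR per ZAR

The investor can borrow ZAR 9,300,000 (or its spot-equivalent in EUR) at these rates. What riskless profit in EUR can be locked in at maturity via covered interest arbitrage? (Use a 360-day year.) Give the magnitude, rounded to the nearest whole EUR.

EUR 16,562

T = 330/360 years.
Invest the ZAR and cover forward: 9,300,000 × 1.05983864 × 0.05349 = EUR 527,224.15.
Convert at spot and invest in EUR: 9,300,000 × 0.05699 × 1.02599889 = EUR 543,786.59.
The quoted forward undervalues ZAR, so borrow ZAR, convert to EUR at spot, deposit the EUR at 2.80%, and buy ZAR forward at 0.05349 to cover the loan.
The gap between the two covered legs is EUR 16,562.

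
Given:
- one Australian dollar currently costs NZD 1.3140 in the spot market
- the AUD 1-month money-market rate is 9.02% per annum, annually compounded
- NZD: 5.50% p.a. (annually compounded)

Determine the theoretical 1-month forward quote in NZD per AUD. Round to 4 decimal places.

T = 1/12 years.
Growth of 1 NZD over T: (1 + 0.0550)^(1/12) = 1.0044717.
Growth of 1 AUD over T: (1 + 0.0902)^(1/12) = 1.0072227.
CIP: F = S · (grow NZD)/(grow AUD) = 1.314 × 1.0044717/1.0072227 = 1.310411 NZD per AUD.

1.3104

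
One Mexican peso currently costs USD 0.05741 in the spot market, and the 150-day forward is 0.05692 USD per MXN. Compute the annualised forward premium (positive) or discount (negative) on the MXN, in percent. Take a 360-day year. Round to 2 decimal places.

T = 150/360 years.
Period premium: (0.05692 − 0.05741)/0.05741 = -0.0085351.
Per annum: -0.0085351 / (150/360) = -0.020484 = -2.05%.

-2.05%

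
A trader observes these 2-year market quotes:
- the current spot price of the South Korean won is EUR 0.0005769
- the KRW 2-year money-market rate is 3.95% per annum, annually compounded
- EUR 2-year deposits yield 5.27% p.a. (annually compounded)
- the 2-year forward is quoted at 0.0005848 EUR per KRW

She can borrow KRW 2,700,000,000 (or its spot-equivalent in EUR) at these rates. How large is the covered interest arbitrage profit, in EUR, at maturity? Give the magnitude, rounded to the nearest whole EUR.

EUR 19,969

T = 2 years.
Keep in KRW, deliver into the forward: 2,700,000,000·1.08056025·0.0005848 = EUR 1,706,161.41.
Swap to EUR now, deposit: 2,700,000,000·0.0005769·1.10817729 = EUR 1,726,130.19.
The quoted forward undervalues KRW, so borrow KRW, convert to EUR at spot, deposit the EUR at 5.27%, and buy KRW forward at 0.0005848 to cover the loan.
Profit = 1,726,130.19 − 1,706,161.41 = EUR 19,969.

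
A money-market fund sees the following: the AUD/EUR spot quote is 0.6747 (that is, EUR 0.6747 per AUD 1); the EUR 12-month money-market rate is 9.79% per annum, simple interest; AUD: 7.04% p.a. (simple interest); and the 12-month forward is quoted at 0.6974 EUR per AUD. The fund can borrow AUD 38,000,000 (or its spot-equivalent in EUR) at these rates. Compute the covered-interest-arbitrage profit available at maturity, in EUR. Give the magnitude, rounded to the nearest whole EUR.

EUR 218,266

T = 1 year.
Route A — deposit AUD, sell forward: 38,000,000 × 1.070400 × 0.6974 = EUR 28,366,884.48.
Route B — convert at spot, deposit EUR: 38,000,000 × 0.6747 × 1.097900 = EUR 28,148,618.94.
The quoted forward overvalues AUD, so borrow EUR, buy AUD at spot, deposit the AUD at 7.04%, and sell the proceeds forward at 0.6974.
Profit = 28,366,884.48 − 28,148,618.94 = EUR 218,266.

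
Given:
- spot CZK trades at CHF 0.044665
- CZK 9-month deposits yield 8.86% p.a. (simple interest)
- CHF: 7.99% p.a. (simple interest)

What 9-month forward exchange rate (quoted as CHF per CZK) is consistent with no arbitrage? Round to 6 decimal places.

0.044392

T = 9/12 years.
CHF accumulates by 1 + 0.0799×9/12 = 1.059925.
CZK growth factor: 1 + 0.0886×9/12 = 1.066450.
So F = 0.044665 × 1.059925 / 1.066450 = 0.04439172 (CHF/CZK).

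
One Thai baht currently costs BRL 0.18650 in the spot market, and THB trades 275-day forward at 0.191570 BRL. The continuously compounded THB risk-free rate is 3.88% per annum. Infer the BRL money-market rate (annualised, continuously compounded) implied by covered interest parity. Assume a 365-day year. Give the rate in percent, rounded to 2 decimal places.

7.44%

T = 275/365 years.
F/S = 0.19157/0.1865 = 1.0271850 = (growth of BRL) / (growth of THB).
THB growth factor: e^(0.0388×275/365) = 1.0296644.
That pins the BRL growth at 1.0576558.
r = ln(1.0576558)/(275/365) = 0.074400 → 7.44%.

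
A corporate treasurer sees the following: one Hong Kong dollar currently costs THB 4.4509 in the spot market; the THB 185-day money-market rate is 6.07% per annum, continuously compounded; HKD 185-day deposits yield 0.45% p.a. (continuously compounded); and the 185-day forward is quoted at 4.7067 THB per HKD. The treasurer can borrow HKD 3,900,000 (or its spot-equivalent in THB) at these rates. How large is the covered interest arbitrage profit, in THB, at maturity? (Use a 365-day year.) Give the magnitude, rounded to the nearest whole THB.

T = 185/365 years.
Route A — deposit HKD, sell forward: 3,900,000 × 1.002283425 × 4.7067 = THB 18,398,044.85.
Route B — convert at spot, deposit THB: 3,900,000 × 4.4509 × 1.0312439102 = THB 17,900,857.73.
The quoted forward overvalues HKD, so borrow THB, buy HKD at spot, deposit the HKD at 0.45%, and sell the proceeds forward at 4.7067.
Profit = 18,398,044.85 − 17,900,857.73 = THB 497,187.

THB 497,187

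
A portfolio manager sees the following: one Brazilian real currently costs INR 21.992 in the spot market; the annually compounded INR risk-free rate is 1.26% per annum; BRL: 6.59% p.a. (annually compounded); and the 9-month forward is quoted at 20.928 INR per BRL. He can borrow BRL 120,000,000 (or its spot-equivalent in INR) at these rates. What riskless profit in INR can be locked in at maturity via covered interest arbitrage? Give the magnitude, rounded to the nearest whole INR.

INR 29,451,280

T = 9/12 years.
Keep in BRL, deliver into the forward: 120,000,000·1.049028643463·20.928 = INR 2,634,488,574.05.
Swap to INR now, deposit: 120,000,000·21.992·1.00943519384 = INR 2,663,939,853.95.
The quoted forward undervalues BRL, so borrow BRL, convert to INR at spot, deposit the INR at 1.26%, and buy BRL forward at 20.928 to cover the loan.
The gap between the two covered legs is INR 29,451,280.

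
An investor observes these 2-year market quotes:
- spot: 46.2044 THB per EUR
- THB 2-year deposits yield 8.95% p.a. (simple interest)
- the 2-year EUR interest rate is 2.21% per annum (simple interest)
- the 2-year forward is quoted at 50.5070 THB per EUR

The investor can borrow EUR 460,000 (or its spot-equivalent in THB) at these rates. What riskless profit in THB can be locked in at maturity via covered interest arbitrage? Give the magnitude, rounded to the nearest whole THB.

T = 2 years.
Invest the EUR and cover forward: 460,000 × 1.044200 × 50.5070 = THB 24,260,128.32.
Convert at spot and invest in THB: 460,000 × 46.2044 × 1.179000 = THB 25,058,494.30.
The quoted forward undervalues EUR, so borrow EUR, convert to THB at spot, deposit the THB at 8.95%, and buy EUR forward at 50.5070 to cover the loan.
Arbitrage profit = |24,260,128.32 − 25,058,494.30| = THB 798,366.

THB 798,366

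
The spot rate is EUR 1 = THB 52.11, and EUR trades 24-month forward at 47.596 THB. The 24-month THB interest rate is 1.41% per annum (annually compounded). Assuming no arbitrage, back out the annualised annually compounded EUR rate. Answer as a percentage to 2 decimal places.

T = 2 years.
By CIP, F/S equals the THB-to-EUR growth ratio: 47.596/52.11 = 0.9133756.
The THB side grows by (1 + 0.0141)^2 = 1.0283988.
That pins the EUR growth at 1.125932.
r = 1.125932^(1/2) − 1 = 0.061099 → 6.11%.

6.11%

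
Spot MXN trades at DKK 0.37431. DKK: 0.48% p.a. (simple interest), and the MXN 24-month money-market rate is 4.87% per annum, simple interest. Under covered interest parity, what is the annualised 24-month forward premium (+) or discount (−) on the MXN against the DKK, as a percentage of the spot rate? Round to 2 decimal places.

T = 2 years.
No-arbitrage forward: 0.37431 × 1.009600 / 1.097400 = 0.34436247 DKK/MXN.
Annualised premium = (F − S)/S × (1/T) = (0.34436247 − 0.37431)/0.37431 ÷ 2 = -4.00%.

-4.00%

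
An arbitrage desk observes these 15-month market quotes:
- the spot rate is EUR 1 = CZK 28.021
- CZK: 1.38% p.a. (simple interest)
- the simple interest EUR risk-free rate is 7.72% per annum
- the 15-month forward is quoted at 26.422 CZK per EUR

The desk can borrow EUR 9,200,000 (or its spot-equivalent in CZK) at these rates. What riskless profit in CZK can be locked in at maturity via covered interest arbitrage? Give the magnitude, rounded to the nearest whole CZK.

T = 15/12 years.
Invest the EUR and cover forward: 9,200,000 × 1.096500 × 26.422 = CZK 266,539,851.60.
Convert at spot and invest in CZK: 9,200,000 × 28.021 × 1.017250 = CZK 262,240,132.70.
The quoted forward overvalues EUR, so borrow CZK, buy EUR at spot, deposit the EUR at 7.72%, and sell the proceeds forward at 26.422.
Profit = 266,539,851.60 − 262,240,132.70 = CZK 4,299,719.

CZK 4,299,719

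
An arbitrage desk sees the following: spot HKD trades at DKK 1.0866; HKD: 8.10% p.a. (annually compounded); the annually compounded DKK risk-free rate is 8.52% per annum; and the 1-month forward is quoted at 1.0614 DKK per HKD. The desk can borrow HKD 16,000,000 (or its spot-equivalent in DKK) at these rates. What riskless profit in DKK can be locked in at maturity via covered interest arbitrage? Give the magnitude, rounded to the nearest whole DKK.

DKK 411,481

T = 1/12 years.
Keep in HKD, deliver into the forward: 16,000,000·1.0065116541·1.0614 = DKK 17,092,983.51.
Swap to DKK now, deposit: 16,000,000·1.0866·1.0068369578 = DKK 17,504,464.61.
The quoted forward undervalues HKD, so borrow HKD, convert to DKK at spot, deposit the DKK at 8.52%, and buy HKD forward at 1.0614 to cover the loan.
Arbitrage profit = |17,092,983.51 − 17,504,464.61| = DKK 411,481.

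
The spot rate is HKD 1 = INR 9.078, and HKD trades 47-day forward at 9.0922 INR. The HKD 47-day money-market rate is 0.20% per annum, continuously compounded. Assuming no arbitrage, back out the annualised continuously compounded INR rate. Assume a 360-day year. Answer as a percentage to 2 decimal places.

T = 47/360 years.
By CIP, F/S equals the INR-to-HKD growth ratio: 9.0922/9.078 = 1.0015642.
HKD growth factor: e^(0.0020×47/360) = 1.0002611.
That pins the INR growth at 1.0018257.
r = ln(1.0018257)/(47/360) = 0.013971 → 1.40%.

1.40%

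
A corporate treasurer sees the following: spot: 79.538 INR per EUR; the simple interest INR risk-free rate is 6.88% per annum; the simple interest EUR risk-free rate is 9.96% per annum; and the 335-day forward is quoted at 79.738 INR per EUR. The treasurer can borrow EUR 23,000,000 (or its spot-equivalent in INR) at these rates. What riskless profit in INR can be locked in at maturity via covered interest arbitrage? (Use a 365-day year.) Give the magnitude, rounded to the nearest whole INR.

INR 56,734,149

T = 335/365 years.
Invest the EUR and cover forward: 23,000,000 × 1.09141369863 × 79.738 = INR 2,001,624,346.53.
Convert at spot and invest in INR: 23,000,000 × 79.538 × 1.063145205479 = INR 1,944,890,197.13.
The quoted forward overvalues EUR, so borrow INR, buy EUR at spot, deposit the EUR at 9.96%, and sell the proceeds forward at 79.738.
Arbitrage profit = |2,001,624,346.53 − 1,944,890,197.13| = INR 56,734,149.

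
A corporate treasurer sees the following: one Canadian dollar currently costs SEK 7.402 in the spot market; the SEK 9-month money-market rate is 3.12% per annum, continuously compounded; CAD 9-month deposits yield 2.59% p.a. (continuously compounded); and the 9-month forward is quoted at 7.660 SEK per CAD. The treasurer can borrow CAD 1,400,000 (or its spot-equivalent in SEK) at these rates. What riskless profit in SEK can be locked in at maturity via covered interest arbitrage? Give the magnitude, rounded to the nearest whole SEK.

T = 9/12 years.
Keep in CAD, deliver into the forward: 1,400,000·1.0196148929·7.660 = SEK 10,934,350.11.
Swap to SEK now, deposit: 1,400,000·7.402·1.023675928 = SEK 10,608,148.91.
The quoted forward overvalues CAD, so borrow SEK, buy CAD at spot, deposit the CAD at 2.59%, and sell the proceeds forward at 7.660.
Profit = 10,934,350.11 − 10,608,148.91 = SEK 326,201.

SEK 326,201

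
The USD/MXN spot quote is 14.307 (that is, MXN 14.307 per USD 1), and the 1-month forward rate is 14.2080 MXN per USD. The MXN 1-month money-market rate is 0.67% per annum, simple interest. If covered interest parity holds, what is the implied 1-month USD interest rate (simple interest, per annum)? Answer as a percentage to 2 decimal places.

T = 1/12 years.
CIP gives F = S · g_MXN/g_USD, so g_MXN/g_USD = 14.208/14.307 = 0.9930803.
MXN growth factor: 1 + 0.0067×1/12 = 1.0005583.
So the USD growth factor = 1.0075301.
r = (1.0075301 − 1)/(1/12) = 0.090361 → 9.04%.

9.04%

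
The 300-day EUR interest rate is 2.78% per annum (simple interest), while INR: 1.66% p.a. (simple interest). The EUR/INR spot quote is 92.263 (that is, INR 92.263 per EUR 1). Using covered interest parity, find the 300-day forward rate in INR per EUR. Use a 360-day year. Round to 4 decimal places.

91.4214

T = 300/360 years.
Growth of 1 INR over T: 1 + 0.0166×300/360 = 1.01383333.
EUR growth factor: 1 + 0.0278×300/360 = 1.02316667.
CIP: F = S · (grow INR)/(grow EUR) = 92.263 × 1.01383333/1.02316667 = 91.421376 INR per EUR.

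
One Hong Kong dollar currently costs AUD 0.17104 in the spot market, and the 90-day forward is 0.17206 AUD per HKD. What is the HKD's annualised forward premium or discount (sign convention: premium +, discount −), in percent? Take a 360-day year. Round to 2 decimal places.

T = 90/360 years.
HKD trades forward at +0.59635% vs spot over the period.
Per annum: 0.0059635 / (90/360) = 0.023854 = 2.39%.

+2.39%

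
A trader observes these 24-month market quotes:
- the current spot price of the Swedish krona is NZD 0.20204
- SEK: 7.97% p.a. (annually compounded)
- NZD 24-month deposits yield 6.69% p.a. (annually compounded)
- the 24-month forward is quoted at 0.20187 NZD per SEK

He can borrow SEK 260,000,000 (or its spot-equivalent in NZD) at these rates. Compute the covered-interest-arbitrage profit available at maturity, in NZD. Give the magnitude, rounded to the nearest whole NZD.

NZD 1,391,824

T = 2 years.
Route A — deposit SEK, sell forward: 260,000,000 × 1.16575209 × 0.20187 = NZD 61,185,897.35.
Route B — convert at spot, deposit NZD: 260,000,000 × 0.20204 × 1.13827561 = NZD 59,794,073.10.
The quoted forward overvalues SEK, so borrow NZD, buy SEK at spot, deposit the SEK at 7.97%, and sell the proceeds forward at 0.20187.
Profit = 61,185,897.35 − 59,794,073.10 = NZD 1,391,824.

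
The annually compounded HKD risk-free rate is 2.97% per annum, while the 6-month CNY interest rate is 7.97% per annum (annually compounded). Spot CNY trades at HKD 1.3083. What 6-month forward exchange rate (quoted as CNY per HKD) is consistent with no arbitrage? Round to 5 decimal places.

T = 6/12 years.
HKD growth factor: (1 + 0.0297)^(6/12) = 1.0147413.
CNY growth factor: (1 + 0.0797)^(6/12) = 1.0390861.
CIP: F = S · (grow HKD)/(grow CNY) = 1.3083 × 1.0147413/1.0390861 = 1.277648 HKD per CNY.
Invert for CNY per HKD: 1 / 1.277648 = 0.78269.

0.78269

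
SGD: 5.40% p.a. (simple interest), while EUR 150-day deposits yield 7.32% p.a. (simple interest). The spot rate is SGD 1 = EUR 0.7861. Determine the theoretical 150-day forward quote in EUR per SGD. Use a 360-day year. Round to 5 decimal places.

0.79225

T = 150/360 years.
EUR accumulates by 1 + 0.0732×150/360 = 1.030500.
Growth of 1 SGD over T: 1 + 0.0540×150/360 = 1.022500.
Forward (EUR per SGD) = 0.7861 × 1.030500 / 1.022500 = 0.7922504.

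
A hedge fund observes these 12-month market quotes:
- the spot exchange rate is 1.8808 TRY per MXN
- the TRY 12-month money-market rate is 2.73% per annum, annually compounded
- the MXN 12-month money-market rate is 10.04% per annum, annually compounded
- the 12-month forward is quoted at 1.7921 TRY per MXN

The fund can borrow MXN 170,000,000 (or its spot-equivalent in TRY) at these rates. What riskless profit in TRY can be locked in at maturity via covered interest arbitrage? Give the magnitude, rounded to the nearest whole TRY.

T = 1 year.
Invest the MXN and cover forward: 170,000,000 × 1.100400 × 1.7921 = TRY 335,244,562.80.
Convert at spot and invest in TRY: 170,000,000 × 1.8808 × 1.027300 = TRY 328,464,792.80.
The quoted forward overvalues MXN, so borrow TRY, buy MXN at spot, deposit the MXN at 10.04%, and sell the proceeds forward at 1.7921.
Arbitrage profit = |335,244,562.80 − 328,464,792.80| = TRY 6,779,770.

TRY 6,779,770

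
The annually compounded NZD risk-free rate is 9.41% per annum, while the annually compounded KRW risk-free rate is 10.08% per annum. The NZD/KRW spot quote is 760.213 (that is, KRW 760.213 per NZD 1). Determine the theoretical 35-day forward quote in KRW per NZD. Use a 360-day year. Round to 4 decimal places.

760.6644

T = 35/360 years.
Growth of 1 KRW over T: (1 + 0.1008)^(35/360) = 1.009380674.
NZD accumulates by (1 + 0.0941)^(35/360) = 1.008781735.
CIP: F = S · (grow KRW)/(grow NZD) = 760.213 × 1.009380674/1.008781735 = 760.664358 KRW per NZD.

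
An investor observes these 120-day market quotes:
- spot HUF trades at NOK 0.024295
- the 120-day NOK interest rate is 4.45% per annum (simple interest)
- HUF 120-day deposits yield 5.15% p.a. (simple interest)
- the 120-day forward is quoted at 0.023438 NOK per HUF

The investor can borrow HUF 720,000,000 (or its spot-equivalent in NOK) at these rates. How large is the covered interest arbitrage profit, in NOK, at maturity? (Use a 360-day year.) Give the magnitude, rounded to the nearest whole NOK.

NOK 586,817

T = 120/360 years.
Route A — deposit HUF, sell forward: 720,000,000 × 1.0171666667 × 0.023438 = NOK 17,165,053.68.
Route B — convert at spot, deposit NOK: 720,000,000 × 0.024295 × 1.0148333333 = NOK 17,751,870.60.
The quoted forward undervalues HUF, so borrow HUF, convert to NOK at spot, deposit the NOK at 4.45%, and buy HUF forward at 0.023438 to cover the loan.
Profit = 17,751,870.60 − 17,165,053.68 = NOK 586,817.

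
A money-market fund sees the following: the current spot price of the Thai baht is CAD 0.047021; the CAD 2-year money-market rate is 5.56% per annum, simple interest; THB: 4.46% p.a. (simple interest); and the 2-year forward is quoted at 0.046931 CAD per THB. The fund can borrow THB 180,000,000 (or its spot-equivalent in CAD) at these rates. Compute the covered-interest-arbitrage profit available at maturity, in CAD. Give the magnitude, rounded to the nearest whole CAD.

T = 2 years.
Invest the THB and cover forward: 180,000,000 × 1.089200 × 0.046931 = CAD 9,201,104.14.
Convert at spot and invest in CAD: 180,000,000 × 0.047021 × 1.111200 = CAD 9,404,952.34.
The quoted forward undervalues THB, so borrow THB, convert to CAD at spot, deposit the CAD at 5.56%, and buy THB forward at 0.046931 to cover the loan.
The gap between the two covered legs is CAD 203,848.

CAD 203,848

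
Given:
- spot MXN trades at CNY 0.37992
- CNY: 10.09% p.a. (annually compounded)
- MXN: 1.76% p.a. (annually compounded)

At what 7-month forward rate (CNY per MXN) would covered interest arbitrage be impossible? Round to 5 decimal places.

T = 7/12 years.
Growth of 1 CNY over T: (1 + 0.1009)^(7/12) = 1.0576767.
Growth of 1 MXN over T: (1 + 0.0176)^(7/12) = 1.0102293.
Forward (CNY per MXN) = 0.37992 × 1.0576767 / 1.0102293 = 0.3977637.

0.39776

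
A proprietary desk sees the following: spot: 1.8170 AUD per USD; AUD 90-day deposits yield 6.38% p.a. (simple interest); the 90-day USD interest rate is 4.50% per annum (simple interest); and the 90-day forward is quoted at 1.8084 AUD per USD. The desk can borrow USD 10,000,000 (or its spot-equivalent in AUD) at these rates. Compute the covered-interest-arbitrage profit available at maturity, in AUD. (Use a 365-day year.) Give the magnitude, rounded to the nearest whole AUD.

T = 90/365 years.
Route A — deposit USD, sell forward: 10,000,000 × 1.0110958904 × 1.8084 = AUD 18,284,658.08.
Route B — convert at spot, deposit AUD: 10,000,000 × 1.8170 × 1.0157315068 = AUD 18,455,841.48.
The quoted forward undervalues USD, so borrow USD, convert to AUD at spot, deposit the AUD at 6.38%, and buy USD forward at 1.8084 to cover the loan.
Arbitrage profit = |18,284,658.08 − 18,455,841.48| = AUD 171,183.

AUD 171,183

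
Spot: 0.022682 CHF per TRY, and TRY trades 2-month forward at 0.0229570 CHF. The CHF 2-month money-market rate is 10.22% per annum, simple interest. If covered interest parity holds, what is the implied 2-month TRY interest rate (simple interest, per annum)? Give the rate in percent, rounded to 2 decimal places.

2.91%

T = 2/12 years.
CIP gives F = S · g_CHF/g_TRY, so g_CHF/g_TRY = 0.022957/0.022682 = 1.0121242.
CHF growth factor: 1 + 0.1022×2/12 = 1.0170333.
Hence g_TRY = 1.0048503.
r = (1.0048503 − 1)/(2/12) = 0.029102 → 2.91%.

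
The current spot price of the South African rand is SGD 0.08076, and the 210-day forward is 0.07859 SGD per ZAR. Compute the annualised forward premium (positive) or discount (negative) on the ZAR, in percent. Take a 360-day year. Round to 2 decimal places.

T = 210/360 years.
Period premium: (0.07859 − 0.08076)/0.08076 = -0.0268697.
Per annum: -0.0268697 / (210/360) = -0.046062 = -4.61%.

-4.61%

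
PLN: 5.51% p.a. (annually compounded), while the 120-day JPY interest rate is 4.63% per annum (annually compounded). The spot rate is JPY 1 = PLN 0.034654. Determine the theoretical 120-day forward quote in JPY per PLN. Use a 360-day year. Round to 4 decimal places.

28.7762

T = 120/360 years.
Growth of 1 PLN over T: (1 + 0.0551)^(120/360) = 1.01803929.
JPY growth factor: (1 + 0.0463)^(120/360) = 1.01520109.
So F = 0.034654 × 1.01803929 / 1.01520109 = 0.034750882 (PLN/JPY).
Quoted the other way: 1/0.034750882 = 28.7762 JPY per PLN.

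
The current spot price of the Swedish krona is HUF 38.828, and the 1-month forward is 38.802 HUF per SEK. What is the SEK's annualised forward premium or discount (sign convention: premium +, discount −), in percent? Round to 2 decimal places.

-0.80%

T = 1/12 years.
SEK trades forward at -0.06696% vs spot over the period.
×(1/T) gives -0.80% p.a.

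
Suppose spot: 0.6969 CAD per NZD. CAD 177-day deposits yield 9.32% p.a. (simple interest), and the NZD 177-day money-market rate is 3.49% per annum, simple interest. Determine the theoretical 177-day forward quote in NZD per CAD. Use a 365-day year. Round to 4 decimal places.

T = 177/365 years.
CAD growth factor: 1 + 0.0932×177/365 = 1.0451956.
NZD accumulates by 1 + 0.0349×177/365 = 1.0169241.
So F = 0.6969 × 1.0451956 / 1.0169241 = 0.7162745 (CAD/NZD).
Invert for NZD per CAD: 1 / 0.7162745 = 1.3961.

1.3961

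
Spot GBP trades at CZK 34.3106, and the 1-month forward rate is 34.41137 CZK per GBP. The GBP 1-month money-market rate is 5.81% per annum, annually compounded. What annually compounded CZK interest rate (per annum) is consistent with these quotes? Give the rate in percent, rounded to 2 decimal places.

9.60%

T = 1/12 years.
CIP gives F = S · g_CZK/g_GBP, so g_CZK/g_GBP = 34.41137/34.3106 = 1.0029370.
GBP growth factor: (1 + 0.0581)^(1/12) = 1.0047173.
That pins the CZK growth at 1.0076682.
r = 1.0076682^(12/1) − 1 = 0.096000 → 9.60%.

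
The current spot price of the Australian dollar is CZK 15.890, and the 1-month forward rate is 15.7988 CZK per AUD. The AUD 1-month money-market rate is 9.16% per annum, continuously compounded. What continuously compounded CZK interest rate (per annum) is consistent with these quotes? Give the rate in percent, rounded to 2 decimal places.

T = 1/12 years.
By CIP, F/S equals the CZK-to-AUD growth ratio: 15.7988/15.89 = 0.9942605.
The AUD side grows by e^(0.0916×1/12) = 1.0076625.
Hence g_CZK = 1.001879.
Take logs: ln 1.001879 / (1/12) = 0.022527, so 2.25%.

2.25%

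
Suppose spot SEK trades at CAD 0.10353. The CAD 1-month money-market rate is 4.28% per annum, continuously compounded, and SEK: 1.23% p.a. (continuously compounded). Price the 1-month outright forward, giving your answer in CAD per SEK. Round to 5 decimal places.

0.10379

T = 1/12 years.
CAD accumulates by e^(0.0428×1/12) = 1.003573.
SEK growth factor: e^(0.0123×1/12) = 1.0010255.
CIP: F = S · (grow CAD)/(grow SEK) = 0.10353 × 1.003573/1.0010255 = 0.1037935 CAD per SEK.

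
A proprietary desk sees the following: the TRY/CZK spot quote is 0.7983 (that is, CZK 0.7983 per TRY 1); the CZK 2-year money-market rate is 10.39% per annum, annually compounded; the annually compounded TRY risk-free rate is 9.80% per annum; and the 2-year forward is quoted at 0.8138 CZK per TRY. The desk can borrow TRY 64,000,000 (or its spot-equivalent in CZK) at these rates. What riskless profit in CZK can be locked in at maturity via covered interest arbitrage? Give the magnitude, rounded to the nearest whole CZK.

T = 2 years.
Keep in TRY, deliver into the forward: 64,000,000·1.205604·0.8138 = CZK 62,791,714.25.
Swap to CZK now, deposit: 64,000,000·0.7983·1.21859521 = CZK 62,259,491.59.
The quoted forward overvalues TRY, so borrow CZK, buy TRY at spot, deposit the TRY at 9.80%, and sell the proceeds forward at 0.8138.
Profit = 62,791,714.25 − 62,259,491.59 = CZK 532,223.

CZK 532,223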